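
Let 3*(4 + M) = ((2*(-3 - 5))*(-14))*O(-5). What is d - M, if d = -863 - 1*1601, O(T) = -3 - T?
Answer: -7828/3 ≈ -2609.3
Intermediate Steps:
M = 436/3 (M = -4 + (((2*(-3 - 5))*(-14))*(-3 - 1*(-5)))/3 = -4 + (((2*(-8))*(-14))*(-3 + 5))/3 = -4 + (-16*(-14)*2)/3 = -4 + (224*2)/3 = -4 + (⅓)*448 = -4 + 448/3 = 436/3 ≈ 145.33)
d = -2464 (d = -863 - 1601 = -2464)
d - M = -2464 - 1*436/3 = -2464 - 436/3 = -7828/3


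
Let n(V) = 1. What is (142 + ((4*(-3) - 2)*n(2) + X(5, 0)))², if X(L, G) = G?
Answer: 16384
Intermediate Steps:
(142 + ((4*(-3) - 2)*n(2) + X(5, 0)))² = (142 + ((4*(-3) - 2)*1 + 0))² = (142 + ((-12 - 2)*1 + 0))² = (142 + (-14*1 + 0))² = (142 + (-14 + 0))² = (142 - 14)² = 128² = 16384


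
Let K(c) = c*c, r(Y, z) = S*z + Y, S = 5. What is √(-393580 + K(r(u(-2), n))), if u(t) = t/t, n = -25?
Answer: 2*I*√94551 ≈ 614.98*I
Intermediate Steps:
u(t) = 1
r(Y, z) = Y + 5*z (r(Y, z) = 5*z + Y = Y + 5*z)
K(c) = c²
√(-393580 + K(r(u(-2), n))) = √(-393580 + (1 + 5*(-25))²) = √(-393580 + (1 - 125)²) = √(-393580 + (-124)²) = √(-393580 + 15376) = √(-378204) = 2*I*√94551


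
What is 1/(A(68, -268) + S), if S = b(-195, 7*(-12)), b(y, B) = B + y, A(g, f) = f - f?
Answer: -1/279 ≈ -0.0035842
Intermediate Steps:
A(g, f) = 0
S = -279 (S = 7*(-12) - 195 = -84 - 195 = -279)
1/(A(68, -268) + S) = 1/(0 - 279) = 1/(-279) = -1/279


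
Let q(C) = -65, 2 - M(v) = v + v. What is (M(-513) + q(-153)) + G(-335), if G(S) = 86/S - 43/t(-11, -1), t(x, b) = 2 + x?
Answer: 2917076/3015 ≈ 967.52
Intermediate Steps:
M(v) = 2 - 2*v (M(v) = 2 - (v + v) = 2 - 2*v)
G(S) = 43/9 + 86/S (G(S) = 86/S - 43/(2 - 11) = 86/S - 43/(-9) = 86/S - 43*(-⅑) = 86/S + 43/9 = 43/9 + 86/S)
(M(-513) + q(-153)) + G(-335) = ((2 - 2*(-513)) - 65) + (43/9 + 86/(-335)) = ((2 + 1026) - 65) + (43/9 + 86*(-1/335)) = (1028 - 65) + (43/9 - 86/335) = 963 + 13631/3015 = 2917076/3015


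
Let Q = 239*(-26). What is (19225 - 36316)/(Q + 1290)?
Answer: 17091/4924 ≈ 3.4710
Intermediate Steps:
Q = -6214
(19225 - 36316)/(Q + 1290) = (19225 - 36316)/(-6214 + 1290) = -17091/(-4924) = -17091*(-1/4924) = 17091/4924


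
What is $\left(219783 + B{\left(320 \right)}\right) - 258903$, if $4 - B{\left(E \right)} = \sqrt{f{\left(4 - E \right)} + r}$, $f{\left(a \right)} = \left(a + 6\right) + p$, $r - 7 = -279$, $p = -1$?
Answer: $-39116 - i \sqrt{583} \approx -39116.0 - 24.145 i$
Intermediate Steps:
$r = -272$ ($r = 7 - 279 = -272$)
$f{\left(a \right)} = 5 + a$ ($f{\left(a \right)} = \left(a + 6\right) - 1 = \left(6 + a\right) - 1 = 5 + a$)
$B{\left(E \right)} = 4 - \sqrt{-263 - E}$ ($B{\left(E \right)} = 4 - \sqrt{\left(5 - \left(-4 + E\right)\right) - 272} = 4 - \sqrt{\left(9 - E\right) - 272} = 4 - \sqrt{-263 - E}$)
$\left(219783 + B{\left(320 \right)}\right) - 258903 = \left(219783 + \left(4 - \sqrt{-263 - 320}\right)\right) - 258903 = \left(219783 + \left(4 - \sqrt{-583}\right)\right) - 258903 = \left(219783 + \left(4 - i \sqrt{583}\right)\right) - 258903 = \left(219787 - i \sqrt{583}\right) - 258903 = -39116 - i \sqrt{583}$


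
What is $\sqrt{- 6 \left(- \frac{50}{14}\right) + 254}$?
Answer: $\frac{2 \sqrt{3374}}{7} \approx 16.596$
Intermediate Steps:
$\sqrt{- 6 \left(- \frac{50}{14}\right) + 254} = \sqrt{- 6 \left(\left(-50\right) \frac{1}{14}\right) + 254} = \sqrt{\left(-6\right) \left(- \frac{25}{7}\right) + 254} = \sqrt{\frac{150}{7} + 254} = \sqrt{\frac{1928}{7}} = \frac{2 \sqrt{3374}}{7}$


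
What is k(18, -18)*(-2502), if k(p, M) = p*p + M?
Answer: -765612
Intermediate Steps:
k(p, M) = M + p² (k(p, M) = p² + M = M + p²)
k(18, -18)*(-2502) = (-18 + 18²)*(-2502) = (-18 + 324)*(-2502) = 306*(-2502) = -765612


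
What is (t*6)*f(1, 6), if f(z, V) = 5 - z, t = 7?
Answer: 168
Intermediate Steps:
(t*6)*f(1, 6) = (7*6)*(5 - 1*1) = 42*(5 - 1) = 42*4 = 168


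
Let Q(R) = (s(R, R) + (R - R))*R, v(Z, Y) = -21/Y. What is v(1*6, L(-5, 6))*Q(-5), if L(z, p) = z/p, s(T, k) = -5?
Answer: 630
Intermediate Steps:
Q(R) = -5*R (Q(R) = (-5 + (R - R))*R = (-5 + 0)*R = -5*R)
v(1*6, L(-5, 6))*Q(-5) = (-21/((-5/6)))*(-5*(-5)) = -21/((-5*1/6))*25 = -21/(-5/6)*25 = -21*(-6/5)*25 = (126/5)*25 = 630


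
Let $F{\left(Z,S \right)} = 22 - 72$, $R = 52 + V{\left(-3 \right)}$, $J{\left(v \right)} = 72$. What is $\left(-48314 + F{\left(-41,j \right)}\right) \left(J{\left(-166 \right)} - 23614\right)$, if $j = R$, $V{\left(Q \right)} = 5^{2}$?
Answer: $1138585288$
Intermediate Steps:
$V{\left(Q \right)} = 25$
$R = 77$ ($R = 52 + 25 = 77$)
$j = 77$
$F{\left(Z,S \right)} = -50$ ($F{\left(Z,S \right)} = 22 - 72 = -50$)
$\left(-48314 + F{\left(-41,j \right)}\right) \left(J{\left(-166 \right)} - 23614\right) = \left(-48314 - 50\right) \left(72 - 23614\right) = \left(-48364\right) \left(-23542\right) = 1138585288$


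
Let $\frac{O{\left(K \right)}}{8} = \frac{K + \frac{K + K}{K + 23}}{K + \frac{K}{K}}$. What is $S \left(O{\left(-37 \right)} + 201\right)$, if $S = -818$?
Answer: $- \frac{3573842}{21} \approx -1.7018 \cdot 10^{5}$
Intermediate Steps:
$O{\left(K \right)} = \frac{8 \left(K + \frac{2 K}{23 + K}\right)}{1 + K}$ ($O{\left(K \right)} = 8 \frac{K + \frac{K + K}{K + 23}}{K + \frac{K}{K}} = 8 \frac{K + \frac{2 K}{23 + K}}{K + 1} = 8 \frac{K + \frac{2 K}{23 + K}}{1 + K} = \frac{8 \left(K + \frac{2 K}{23 + K}\right)}{1 + K}$)
$S \left(O{\left(-37 \right)} + 201\right) = - 818 \left(8 \left(-37\right) \frac{1}{23 + \left(-37\right)^{2} + 24 \left(-37\right)} \left(25 - 37\right) + 201\right) = - 818 \left(8 \left(-37\right) \frac{1}{23 + 1369 - 888} \left(-12\right) + 201\right) = - 818 \left(8 \left(-37\right) \frac{1}{504} \left(-12\right) + 201\right) = - 818 \left(\frac{148}{21} + 201\right) = \left(-818\right) \frac{4369}{21} = - \frac{3573842}{21}$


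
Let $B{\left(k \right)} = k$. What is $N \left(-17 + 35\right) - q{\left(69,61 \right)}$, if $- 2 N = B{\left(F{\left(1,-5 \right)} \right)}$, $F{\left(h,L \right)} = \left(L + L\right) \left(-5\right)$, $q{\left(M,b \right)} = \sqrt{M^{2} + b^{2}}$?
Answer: $-450 - \sqrt{8482} \approx -542.1$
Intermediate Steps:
$F{\left(h,L \right)} = - 10 L$ ($F{\left(h,L \right)} = 2 L \left(-5\right) = - 10 L$)
$N = -25$ ($N = - \frac{\left(-10\right) \left(-5\right)}{2} = \left(- \frac{1}{2}\right) 50 = -25$)
$N \left(-17 + 35\right) - q{\left(69,61 \right)} = - 25 \left(-17 + 35\right) - \sqrt{69^{2} + 61^{2}} = \left(-25\right) 18 - \sqrt{4761 + 3721} = -450 - \sqrt{8482}$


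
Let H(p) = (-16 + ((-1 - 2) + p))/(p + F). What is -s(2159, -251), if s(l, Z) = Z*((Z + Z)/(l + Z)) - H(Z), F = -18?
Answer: -16689689/256626 ≈ -65.035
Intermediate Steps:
H(p) = (-19 + p)/(-18 + p) (H(p) = (-16 + ((-1 - 2) + p))/(p - 18) = (-16 + (-3 + p))/(-18 + p) = (-19 + p)/(-18 + p))
s(l, Z) = -(-19 + Z)/(-18 + Z) + 2*Z²/(Z + l) (s(l, Z) = Z*((Z + Z)/(l + Z)) - (-19 + Z)/(-18 + Z) = Z*((2*Z)/(Z + l)) - (-19 + Z)/(-18 + Z) = Z*(2*Z/(Z + l)) - (-19 + Z)/(-18 + Z) = 2*Z²/(Z + l) - (-19 + Z)/(-18 + Z) = -(-19 + Z)/(-18 + Z) + 2*Z²/(Z + l))
-s(2159, -251) = -(-1*(-251)*(-19 - 251) - 1*2159*(-19 - 251) + 2*(-251)²*(-18 - 251))/((-18 - 251)*(-251 + 2159)) = -(-1*(-251)*(-270) - 1*2159*(-270) + 2*63001*(-269))/((-269)*1908) = -(-1)*(-67770 + 582930 - 33894538)/(269*1908) = -(-1)*(-33379378)/(269*1908) = -1*16689689/256626 = -16689689/256626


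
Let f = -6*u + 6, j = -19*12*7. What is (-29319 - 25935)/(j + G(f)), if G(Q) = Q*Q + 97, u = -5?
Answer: 55254/203 ≈ 272.19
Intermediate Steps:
j = -1596 (j = -228*7 = -1596)
f = 36 (f = -6*(-5) + 6 = 30 + 6 = 36)
G(Q) = 97 + Q² (G(Q) = Q² + 97 = 97 + Q²)
(-29319 - 25935)/(j + G(f)) = (-29319 - 25935)/(-1596 + (97 + 36²)) = -55254/(-1596 + (97 + 1296)) = -55254/(-1596 + 1393) = -55254/(-203) = -55254*(-1/203) = 55254/203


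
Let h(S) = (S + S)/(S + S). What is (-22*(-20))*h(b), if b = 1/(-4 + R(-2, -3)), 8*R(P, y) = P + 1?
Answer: 440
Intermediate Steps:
R(P, y) = ⅛ + P/8 (R(P, y) = (P + 1)/8 = (1 + P)/8 = ⅛ + P/8)
b = -8/33 (b = 1/(-4 + (⅛ + (⅛)*(-2))) = 1/(-4 + (⅛ - ¼)) = 1/(-4 - ⅛) = 1/(-33/8) = -8/33 ≈ -0.24242)
h(S) = 1 (h(S) = (2*S)/((2*S)) = (2*S)*(1/(2*S)) = 1)
(-22*(-20))*h(b) = -22*(-20)*1 = 440*1 = 440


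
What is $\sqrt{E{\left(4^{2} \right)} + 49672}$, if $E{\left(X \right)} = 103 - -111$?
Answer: $\sqrt{49886} \approx 223.35$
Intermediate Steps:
$E{\left(X \right)} = 214$ ($E{\left(X \right)} = 103 + 111 = 214$)
$\sqrt{E{\left(4^{2} \right)} + 49672} = \sqrt{214 + 49672} = \sqrt{49886}$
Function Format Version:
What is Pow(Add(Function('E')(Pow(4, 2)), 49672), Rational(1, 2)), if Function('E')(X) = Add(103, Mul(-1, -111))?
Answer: Pow(49886, Rational(1, 2)) ≈ 223.35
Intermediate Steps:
Function('E')(X) = 214 (Function('E')(X) = Add(103, 111) = 214)
Pow(Add(Function('E')(Pow(4, 2)), 49672), Rational(1, 2)) = Pow(Add(214, 49672), Rational(1, 2)) = Pow(49886, Rational(1, 2))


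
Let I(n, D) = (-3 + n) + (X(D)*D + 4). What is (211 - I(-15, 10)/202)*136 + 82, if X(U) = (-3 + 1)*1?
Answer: 2908890/101 ≈ 28801.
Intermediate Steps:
X(U) = -2 (X(U) = -2*1 = -2)
I(n, D) = 1 + n - 2*D (I(n, D) = (-3 + n) + (-2*D + 4) = (-3 + n) + (4 - 2*D) = 1 + n - 2*D)
(211 - I(-15, 10)/202)*136 + 82 = (211 - (1 - 15 - 2*10)/202)*136 + 82 = (211 - (1 - 15 - 20)/202)*136 + 82 = (211 - (-34)/202)*136 + 82 = (211 - 1*(-17/101))*136 + 82 = (211 + 17/101)*136 + 82 = (21328/101)*136 + 82 = 2900608/101 + 82 = 2908890/101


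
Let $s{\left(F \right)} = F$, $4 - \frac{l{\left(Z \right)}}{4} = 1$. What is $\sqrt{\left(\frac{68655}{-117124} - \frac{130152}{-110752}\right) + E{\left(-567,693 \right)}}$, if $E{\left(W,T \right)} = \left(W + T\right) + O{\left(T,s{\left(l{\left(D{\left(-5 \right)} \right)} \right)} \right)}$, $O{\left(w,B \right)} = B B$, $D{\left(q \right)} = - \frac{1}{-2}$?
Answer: $\frac{3 \sqrt{1235101403710014386}}{202683082} \approx 16.45$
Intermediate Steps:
$D{\left(q \right)} = \frac{1}{2}$ ($D{\left(q \right)} = \left(-1\right) \left(- \frac{1}{2}\right) = \frac{1}{2}$)
$l{\left(Z \right)} = 12$ ($l{\left(Z \right)} = 16 - 4 = 12$)
$O{\left(w,B \right)} = B^{2}$
$E{\left(W,T \right)} = 144 + T + W$ ($E{\left(W,T \right)} = \left(W + T\right) + 12^{2} = \left(T + W\right) + 144 = 144 + T + W$)
$\sqrt{\left(\frac{68655}{-117124} - \frac{130152}{-110752}\right) + E{\left(-567,693 \right)}} = \sqrt{\left(\frac{68655}{-117124} - \frac{130152}{-110752}\right) + \left(144 + 693 - 567\right)} = \sqrt{\left(68655 \left(- \frac{1}{117124}\right) - - \frac{16269}{13844}\right) + 270} = \sqrt{\left(- \frac{68655}{117124} + \frac{16269}{13844}\right) + 270} = \sqrt{\frac{119378817}{202683082} + 270} = \sqrt{\frac{54843810957}{202683082}} = \frac{3 \sqrt{1235101403710014386}}{202683082}$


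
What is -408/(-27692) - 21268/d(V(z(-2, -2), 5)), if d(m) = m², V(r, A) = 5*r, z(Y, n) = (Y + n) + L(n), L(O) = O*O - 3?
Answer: -147215414/1557675 ≈ -94.510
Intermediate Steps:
L(O) = -3 + O² (L(O) = O² - 3 = -3 + O²)
z(Y, n) = -3 + Y + n + n² (z(Y, n) = (Y + n) + (-3 + n²) = -3 + Y + n + n²)
-408/(-27692) - 21268/d(V(z(-2, -2), 5)) = -408/(-27692) - 21268*1/(25*(-3 - 2 - 2 + (-2)²)²) = -408*(-1/27692) - 21268*1/(25*(-3 - 2 - 2 + 4)²) = 102/6923 - 21268/((5*(-3))²) = 102/6923 - 21268/((-15)²) = 102/6923 - 21268/225 = -147215414/1557675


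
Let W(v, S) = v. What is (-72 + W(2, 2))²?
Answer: 4900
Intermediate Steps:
(-72 + W(2, 2))² = (-72 + 2)² = (-70)² = 4900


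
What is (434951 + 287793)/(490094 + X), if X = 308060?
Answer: 361372/399077 ≈ 0.90552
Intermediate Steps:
(434951 + 287793)/(490094 + X) = (434951 + 287793)/(490094 + 308060) = 722744/798154 = 722744*(1/798154) = 361372/399077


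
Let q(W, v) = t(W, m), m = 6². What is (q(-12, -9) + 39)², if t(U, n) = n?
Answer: 5625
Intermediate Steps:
m = 36
q(W, v) = 36
(q(-12, -9) + 39)² = (36 + 39)² = 75² = 5625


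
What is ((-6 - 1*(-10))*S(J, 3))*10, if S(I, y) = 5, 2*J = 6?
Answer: 200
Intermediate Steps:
J = 3 (J = (1/2)*6 = 3)
((-6 - 1*(-10))*S(J, 3))*10 = ((-6 - 1*(-10))*5)*10 = ((-6 + 10)*5)*10 = (4*5)*10 = 20*10 = 200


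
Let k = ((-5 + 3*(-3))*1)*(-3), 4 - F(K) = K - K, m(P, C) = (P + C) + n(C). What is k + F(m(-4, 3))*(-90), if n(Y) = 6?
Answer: -318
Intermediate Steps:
m(P, C) = 6 + C + P (m(P, C) = (P + C) + 6 = (C + P) + 6 = 6 + C + P)
F(K) = 4 (F(K) = 4 - (K - K) = 4 - 1*0 = 4 + 0 = 4)
k = 42 (k = ((-5 - 9)*1)*(-3) = -14*1*(-3) = -14*(-3) = 42)
k + F(m(-4, 3))*(-90) = 42 + 4*(-90) = 42 - 360 = -318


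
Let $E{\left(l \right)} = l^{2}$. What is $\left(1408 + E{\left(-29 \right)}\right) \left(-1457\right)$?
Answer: $-3276793$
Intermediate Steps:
$\left(1408 + E{\left(-29 \right)}\right) \left(-1457\right) = \left(1408 + \left(-29\right)^{2}\right) \left(-1457\right) = \left(1408 + 841\right) \left(-1457\right) = 2249 \left(-1457\right) = -3276793$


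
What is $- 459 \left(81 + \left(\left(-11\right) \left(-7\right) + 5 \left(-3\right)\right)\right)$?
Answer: $-65637$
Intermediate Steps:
$- 459 \left(81 + \left(\left(-11\right) \left(-7\right) + 5 \left(-3\right)\right)\right) = - 459 \left(81 + \left(77 - 15\right)\right) = - 459 \left(81 + 62\right) = \left(-459\right) 143 = -65637$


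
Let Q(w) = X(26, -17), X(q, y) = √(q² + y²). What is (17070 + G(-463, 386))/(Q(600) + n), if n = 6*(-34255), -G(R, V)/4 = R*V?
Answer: -30087207852/8448515987 - 731942*√965/42242579935 ≈ -3.5618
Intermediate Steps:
G(R, V) = -4*R*V
n = -205530
Q(w) = √965 (Q(w) = √(26² + (-17)²) = √(676 + 289) = √965)
(17070 + G(-463, 386))/(Q(600) + n) = (17070 - 4*(-463)*386)/(√965 - 205530) = (17070 + 714872)/(-205530 + √965) = 731942/(-205530 + √965)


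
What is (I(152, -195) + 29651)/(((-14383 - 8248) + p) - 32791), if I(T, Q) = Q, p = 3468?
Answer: -2104/3711 ≈ -0.56696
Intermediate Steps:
(I(152, -195) + 29651)/(((-14383 - 8248) + p) - 32791) = (-195 + 29651)/(((-14383 - 8248) + 3468) - 32791) = 29456/((-22631 + 3468) - 32791) = 29456/(-19163 - 32791) = 29456/(-51954) = 29456*(-1/51954) = -2104/3711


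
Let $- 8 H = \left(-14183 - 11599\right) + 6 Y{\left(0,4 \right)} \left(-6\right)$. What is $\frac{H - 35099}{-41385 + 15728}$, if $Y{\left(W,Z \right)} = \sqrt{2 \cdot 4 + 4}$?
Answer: $\frac{127505}{102628} - \frac{9 \sqrt{3}}{25657} \approx 1.2418$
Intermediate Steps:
$Y{\left(W,Z \right)} = 2 \sqrt{3}$ ($Y{\left(W,Z \right)} = \sqrt{8 + 4} = \sqrt{12} = 2 \sqrt{3}$)
$H = \frac{12891}{4} + 9 \sqrt{3}$ ($H = - \frac{\left(-14183 - 11599\right) + 6 \cdot 2 \sqrt{3} \left(-6\right)}{8} = - \frac{-25782 + 12 \sqrt{3} \left(-6\right)}{8} = - \frac{-25782 - 72 \sqrt{3}}{8} = \frac{12891}{4} + 9 \sqrt{3} \approx 3238.3$)
$\frac{H - 35099}{-41385 + 15728} = \frac{\left(\frac{12891}{4} + 9 \sqrt{3}\right) - 35099}{-41385 + 15728} = \frac{- \frac{127505}{4} + 9 \sqrt{3}}{-25657} = \left(- \frac{127505}{4} + 9 \sqrt{3}\right) \left(- \frac{1}{25657}\right) = \frac{127505}{102628} - \frac{9 \sqrt{3}}{25657}$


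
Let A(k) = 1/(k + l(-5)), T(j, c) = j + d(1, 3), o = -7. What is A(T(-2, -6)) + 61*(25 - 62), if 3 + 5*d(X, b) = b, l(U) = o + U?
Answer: -31599/14 ≈ -2257.1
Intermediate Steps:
l(U) = -7 + U
d(X, b) = -⅗ + b/5
T(j, c) = j (T(j, c) = j + (-⅗ + (⅕)*3) = j + (-⅗ + ⅗) = j + 0 = j)
A(k) = 1/(-12 + k) (A(k) = 1/(k + (-7 - 5)) = 1/(k - 12) = 1/(-12 + k))
A(T(-2, -6)) + 61*(25 - 62) = 1/(-12 - 2) + 61*(25 - 62) = 1/(-14) + 61*(-37) = -1/14 - 2257 = -31599/14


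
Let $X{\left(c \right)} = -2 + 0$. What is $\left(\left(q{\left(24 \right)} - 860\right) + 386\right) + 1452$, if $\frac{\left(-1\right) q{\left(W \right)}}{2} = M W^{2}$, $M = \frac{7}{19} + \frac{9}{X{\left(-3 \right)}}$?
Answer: $\frac{109014}{19} \approx 5737.6$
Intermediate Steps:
$X{\left(c \right)} = -2$
$M = - \frac{157}{38}$ ($M = \frac{7}{19} + \frac{9}{-2} = 7 \cdot \frac{1}{19} + 9 \left(- \frac{1}{2}\right) = \frac{7}{19} - \frac{9}{2} = - \frac{157}{38} \approx -4.1316$)
$q{\left(W \right)} = \frac{157 W^{2}}{19}$ ($q{\left(W \right)} = - 2 \left(- \frac{157 W^{2}}{38}\right) = \frac{157 W^{2}}{19}$)
$\left(\left(q{\left(24 \right)} - 860\right) + 386\right) + 1452 = \left(\left(\frac{157 \cdot 24^{2}}{19} - 860\right) + 386\right) + 1452 = \left(\left(\frac{157}{19} \cdot 576 - 860\right) + 386\right) + 1452 = \left(\left(\frac{90432}{19} - 860\right) + 386\right) + 1452 = \left(\frac{74092}{19} + 386\right) + 1452 = \frac{81426}{19} + 1452 = \frac{109014}{19}$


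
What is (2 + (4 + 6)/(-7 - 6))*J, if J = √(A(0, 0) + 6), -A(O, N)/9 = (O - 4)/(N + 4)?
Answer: 16*√15/13 ≈ 4.7667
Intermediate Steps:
A(O, N) = -9*(-4 + O)/(4 + N) (A(O, N) = -9*(O - 4)/(N + 4) = -9*(-4 + O)/(4 + N))
J = √15 (J = √(9*(4 - 1*0)/(4 + 0) + 6) = √(9*(4 + 0)/4 + 6) = √(9*(¼)*4 + 6) = √(9 + 6) = √15 ≈ 3.8730)
(2 + (4 + 6)/(-7 - 6))*J = (2 + (4 + 6)/(-7 - 6))*√15 = (2 + 10/(-13))*√15 = (2 + 10*(-1/13))*√15 = (2 - 10/13)*√15 = 16*√15/13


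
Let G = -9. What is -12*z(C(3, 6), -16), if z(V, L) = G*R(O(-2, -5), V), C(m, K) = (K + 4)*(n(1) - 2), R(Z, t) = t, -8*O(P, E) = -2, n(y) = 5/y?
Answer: 3240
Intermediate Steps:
O(P, E) = ¼ (O(P, E) = -⅛*(-2) = ¼)
C(m, K) = 12 + 3*K (C(m, K) = (K + 4)*(5/1 - 2) = (4 + K)*(5*1 - 2) = (4 + K)*(5 - 2) = (4 + K)*3 = 12 + 3*K)
z(V, L) = -9*V
-12*z(C(3, 6), -16) = -(-108)*(12 + 3*6) = -(-108)*(12 + 18) = -(-108)*30 = -12*(-270) = 3240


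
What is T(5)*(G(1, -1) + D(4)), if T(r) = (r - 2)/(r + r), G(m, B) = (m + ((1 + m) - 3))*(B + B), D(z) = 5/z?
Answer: 3/8 ≈ 0.37500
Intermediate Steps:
G(m, B) = 2*B*(-2 + 2*m) (G(m, B) = (m + (-2 + m))*(2*B) = (-2 + 2*m)*(2*B) = 2*B*(-2 + 2*m))
T(r) = (-2 + r)/(2*r) (T(r) = (-2 + r)/((2*r)) = (-2 + r)*(1/(2*r)) = (-2 + r)/(2*r))
T(5)*(G(1, -1) + D(4)) = ((½)*(-2 + 5)/5)*(4*(-1)*(-1 + 1) + 5/4) = ((½)*(⅕)*3)*(4*(-1)*0 + 5*(¼)) = 3*(0 + 5/4)/10 = (3/10)*(5/4) = 3/8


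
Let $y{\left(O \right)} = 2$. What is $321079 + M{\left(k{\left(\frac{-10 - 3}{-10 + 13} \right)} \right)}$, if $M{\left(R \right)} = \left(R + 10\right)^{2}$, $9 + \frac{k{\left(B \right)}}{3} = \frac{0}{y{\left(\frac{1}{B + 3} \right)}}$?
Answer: $321368$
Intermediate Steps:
$k{\left(B \right)} = -27$ ($k{\left(B \right)} = -27 + 3 \cdot \frac{0}{2} = -27 + 3 \cdot 0 \cdot \frac{1}{2} = -27 + 3 \cdot 0 = -27 + 0 = -27$)
$M{\left(R \right)} = \left(10 + R\right)^{2}$
$321079 + M{\left(k{\left(\frac{-10 - 3}{-10 + 13} \right)} \right)} = 321079 + \left(10 - 27\right)^{2} = 321079 + \left(-17\right)^{2} = 321079 + 289 = 321368$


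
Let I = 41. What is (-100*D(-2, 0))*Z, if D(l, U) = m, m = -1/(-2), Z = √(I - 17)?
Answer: -100*√6 ≈ -244.95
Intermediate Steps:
Z = 2*√6 (Z = √(41 - 17) = √24 = 2*√6 ≈ 4.8990)
m = ½ (m = -1*(-½) = ½ ≈ 0.50000)
D(l, U) = ½
(-100*D(-2, 0))*Z = (-100*½)*(2*√6) = -100*√6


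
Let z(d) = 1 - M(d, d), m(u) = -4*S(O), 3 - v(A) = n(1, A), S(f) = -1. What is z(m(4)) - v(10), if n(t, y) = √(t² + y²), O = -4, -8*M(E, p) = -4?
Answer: -5/2 + √101 ≈ 7.5499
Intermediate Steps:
M(E, p) = ½ (M(E, p) = -⅛*(-4) = ½)
v(A) = 3 - √(1 + A²) (v(A) = 3 - √(1² + A²) = 3 - √(1 + A²))
m(u) = 4 (m(u) = -4*(-1) = 4)
z(d) = ½ (z(d) = 1 - 1*½ = 1 - ½ = ½)
z(m(4)) - v(10) = ½ - (3 - √(1 + 10²)) = ½ - (3 - √(1 + 100)) = ½ - (3 - √101) = ½ + (-3 + √101) = -5/2 + √101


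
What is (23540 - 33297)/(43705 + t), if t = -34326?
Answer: -9757/9379 ≈ -1.0403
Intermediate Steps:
(23540 - 33297)/(43705 + t) = (23540 - 33297)/(43705 - 34326) = -9757/9379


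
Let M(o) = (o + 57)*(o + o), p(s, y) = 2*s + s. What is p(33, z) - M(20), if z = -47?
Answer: -2981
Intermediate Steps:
p(s, y) = 3*s
M(o) = 2*o*(57 + o) (M(o) = (57 + o)*(2*o) = 2*o*(57 + o))
p(33, z) - M(20) = 3*33 - 2*20*(57 + 20) = 99 - 2*20*77 = 99 - 1*3080 = 99 - 3080 = -2981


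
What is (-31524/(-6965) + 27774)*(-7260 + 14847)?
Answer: 1467913291758/6965 ≈ 2.1076e+8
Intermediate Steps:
(-31524/(-6965) + 27774)*(-7260 + 14847) = (-31524*(-1/6965) + 27774)*7587 = (31524/6965 + 27774)*7587 = (193477434/6965)*7587 = 1467913291758/6965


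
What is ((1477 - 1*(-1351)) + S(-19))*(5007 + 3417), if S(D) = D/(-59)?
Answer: 1405721304/59 ≈ 2.3826e+7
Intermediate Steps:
S(D) = -D/59 (S(D) = D*(-1/59) = -D/59)
((1477 - 1*(-1351)) + S(-19))*(5007 + 3417) = ((1477 - 1*(-1351)) - 1/59*(-19))*(5007 + 3417) = ((1477 + 1351) + 19/59)*8424 = (2828 + 19/59)*8424 = (166871/59)*8424 = 1405721304/59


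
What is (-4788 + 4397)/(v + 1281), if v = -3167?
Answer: 17/82 ≈ 0.20732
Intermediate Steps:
(-4788 + 4397)/(v + 1281) = (-4788 + 4397)/(-3167 + 1281) = -391/(-1886) = -391*(-1/1886) = 17/82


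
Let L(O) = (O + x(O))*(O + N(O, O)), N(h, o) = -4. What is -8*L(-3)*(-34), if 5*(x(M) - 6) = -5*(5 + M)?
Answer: -1904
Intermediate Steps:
x(M) = 1 - M (x(M) = 6 + (-5*(5 + M))/5 = 6 + (-25 - 5*M)/5 = 6 + (-5 - M) = 1 - M)
L(O) = -4 + O (L(O) = (O + (1 - O))*(O - 4) = 1*(-4 + O) = -4 + O)
-8*L(-3)*(-34) = -8*(-4 - 3)*(-34) = -8*(-7)*(-34) = 56*(-34) = -1904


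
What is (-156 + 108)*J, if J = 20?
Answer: -960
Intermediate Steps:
(-156 + 108)*J = (-156 + 108)*20 = -48*20 = -960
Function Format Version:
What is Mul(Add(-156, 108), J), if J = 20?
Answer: -960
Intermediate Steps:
Mul(Add(-156, 108), J) = Mul(Add(-156, 108), 20) = Mul(-48, 20) = -960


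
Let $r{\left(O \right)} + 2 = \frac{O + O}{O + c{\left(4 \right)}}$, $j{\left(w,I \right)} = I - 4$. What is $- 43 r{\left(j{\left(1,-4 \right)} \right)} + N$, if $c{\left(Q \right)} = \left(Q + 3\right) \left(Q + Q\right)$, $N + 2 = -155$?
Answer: $- \frac{170}{3} \approx -56.667$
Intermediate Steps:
$N = -157$ ($N = -2 - 155 = -157$)
$j{\left(w,I \right)} = -4 + I$
$c{\left(Q \right)} = 2 Q \left(3 + Q\right)$ ($c{\left(Q \right)} = \left(3 + Q\right) 2 Q = 2 Q \left(3 + Q\right)$)
$r{\left(O \right)} = -2 + \frac{2 O}{56 + O}$ ($r{\left(O \right)} = -2 + \frac{O + O}{O + 2 \cdot 4 \left(3 + 4\right)} = -2 + \frac{2 O}{O + 2 \cdot 4 \cdot 7} = -2 + \frac{2 O}{O + 56} = -2 + \frac{2 O}{56 + O}$)
$- 43 r{\left(j{\left(1,-4 \right)} \right)} + N = - 43 \left(- \frac{112}{56 - 8}\right) - 157 = - 43 \left(- \frac{112}{48}\right) - 157 = - 43 \left(\left(-112\right) \frac{1}{48}\right) - 157 = \left(-43\right) \left(- \frac{7}{3}\right) - 157 = \frac{301}{3} - 157 = - \frac{170}{3}$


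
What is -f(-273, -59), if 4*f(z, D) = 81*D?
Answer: 4779/4 ≈ 1194.8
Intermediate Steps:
f(z, D) = 81*D/4 (f(z, D) = (81*D)/4 = 81*D/4)
-f(-273, -59) = -81*(-59)/4 = -1*(-4779/4) = 4779/4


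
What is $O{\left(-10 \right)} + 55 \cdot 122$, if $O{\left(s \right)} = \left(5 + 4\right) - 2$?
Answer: $6717$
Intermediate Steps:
$O{\left(s \right)} = 7$ ($O{\left(s \right)} = 9 - 2 = 7$)
$O{\left(-10 \right)} + 55 \cdot 122 = 7 + 55 \cdot 122 = 7 + 6710 = 6717$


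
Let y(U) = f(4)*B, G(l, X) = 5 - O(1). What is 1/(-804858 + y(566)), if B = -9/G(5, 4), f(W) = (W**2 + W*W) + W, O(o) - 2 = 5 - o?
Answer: -1/804534 ≈ -1.2430e-6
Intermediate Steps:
O(o) = 7 - o (O(o) = 2 + (5 - o) = 7 - o)
G(l, X) = -1 (G(l, X) = 5 - (7 - 1*1) = 5 - (7 - 1) = 5 - 1*6 = 5 - 6 = -1)
f(W) = W + 2*W**2 (f(W) = (W**2 + W**2) + W = 2*W**2 + W = W + 2*W**2)
B = 9 (B = -9/(-1) = -9*(-1) = 9)
y(U) = 324 (y(U) = (4*(1 + 2*4))*9 = (4*(1 + 8))*9 = (4*9)*9 = 36*9 = 324)
1/(-804858 + y(566)) = 1/(-804858 + 324) = 1/(-804534) = -1/804534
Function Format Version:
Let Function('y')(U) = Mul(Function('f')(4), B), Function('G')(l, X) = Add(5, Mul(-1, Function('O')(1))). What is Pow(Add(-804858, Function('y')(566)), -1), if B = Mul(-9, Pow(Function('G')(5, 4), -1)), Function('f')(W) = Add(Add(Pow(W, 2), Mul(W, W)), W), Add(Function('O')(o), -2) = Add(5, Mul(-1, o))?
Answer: Rational(-1, 804534) ≈ -1.2430e-6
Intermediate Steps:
Function('O')(o) = Add(7, Mul(-1, o)) (Function('O')(o) = Add(2, Add(5, Mul(-1, o))) = Add(7, Mul(-1, o)))
Function('G')(l, X) = -1 (Function('G')(l, X) = Add(5, Mul(-1, Add(7, Mul(-1, 1)))) = Add(5, Mul(-1, Add(7, -1))) = Add(5, Mul(-1, 6)) = Add(5, -6) = -1)
Function('f')(W) = Add(W, Mul(2, Pow(W, 2))) (Function('f')(W) = Add(Add(Pow(W, 2), Pow(W, 2)), W) = Add(Mul(2, Pow(W, 2)), W) = Add(W, Mul(2, Pow(W, 2))))
B = 9 (B = Mul(-9, Pow(-1, -1)) = Mul(-9, -1) = 9)
Function('y')(U) = 324 (Function('y')(U) = Mul(Mul(4, Add(1, Mul(2, 4))), 9) = Mul(Mul(4, Add(1, 8)), 9) = Mul(Mul(4, 9), 9) = Mul(36, 9) = 324)
Pow(Add(-804858, Function('y')(566)), -1) = Pow(Add(-804858, 324), -1) = Pow(-804534, -1) = Rational(-1, 804534)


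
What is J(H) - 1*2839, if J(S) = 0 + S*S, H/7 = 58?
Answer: 161997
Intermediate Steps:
H = 406 (H = 7*58 = 406)
J(S) = S² (J(S) = 0 + S² = S²)
J(H) - 1*2839 = 406² - 1*2839 = 164836 - 2839 = 161997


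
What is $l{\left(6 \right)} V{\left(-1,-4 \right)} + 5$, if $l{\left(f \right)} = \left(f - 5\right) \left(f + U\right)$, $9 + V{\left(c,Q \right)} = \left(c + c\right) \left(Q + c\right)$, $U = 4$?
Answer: $15$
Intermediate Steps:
$V{\left(c,Q \right)} = -9 + 2 c \left(Q + c\right)$ ($V{\left(c,Q \right)} = -9 + \left(c + c\right) \left(Q + c\right) = -9 + 2 c \left(Q + c\right)$)
$l{\left(f \right)} = \left(-5 + f\right) \left(4 + f\right)$ ($l{\left(f \right)} = \left(f - 5\right) \left(f + 4\right) = \left(-5 + f\right) \left(4 + f\right)$)
$l{\left(6 \right)} V{\left(-1,-4 \right)} + 5 = \left(-20 + 6^{2} - 6\right) \left(-9 + 2 \left(-1\right)^{2} + 2 \left(-4\right) \left(-1\right)\right) + 5 = \left(-20 + 36 - 6\right) \left(-9 + 2 \cdot 1 + 8\right) + 5 = 10 \left(-9 + 2 + 8\right) + 5 = 10 \cdot 1 + 5 = 10 + 5 = 15$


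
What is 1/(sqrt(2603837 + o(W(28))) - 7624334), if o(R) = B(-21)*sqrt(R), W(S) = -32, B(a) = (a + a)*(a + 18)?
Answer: -1/(7624334 - sqrt(2603837 + 504*I*sqrt(2))) ≈ -1.3119e-7 - 3.8009e-15*I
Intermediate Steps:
B(a) = 2*a*(18 + a) (B(a) = (2*a)*(18 + a) = 2*a*(18 + a))
o(R) = 126*sqrt(R) (o(R) = (2*(-21)*(18 - 21))*sqrt(R) = (2*(-21)*(-3))*sqrt(R) = 126*sqrt(R))
1/(sqrt(2603837 + o(W(28))) - 7624334) = 1/(sqrt(2603837 + 126*sqrt(-32)) - 7624334) = 1/(sqrt(2603837 + 126*(4*I*sqrt(2))) - 7624334) = 1/(sqrt(2603837 + 504*I*sqrt(2)) - 7624334) = 1/(-7624334 + sqrt(2603837 + 504*I*sqrt(2)))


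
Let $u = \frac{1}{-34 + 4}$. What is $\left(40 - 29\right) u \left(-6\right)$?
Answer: $\frac{11}{5} \approx 2.2$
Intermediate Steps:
$u = - \frac{1}{30}$ ($u = \frac{1}{-30} = - \frac{1}{30} \approx -0.033333$)
$\left(40 - 29\right) u \left(-6\right) = \left(40 - 29\right) \left(- \frac{1}{30}\right) \left(-6\right) = 11 \left(- \frac{1}{30}\right) \left(-6\right) = \left(- \frac{11}{30}\right) \left(-6\right) = \frac{11}{5}$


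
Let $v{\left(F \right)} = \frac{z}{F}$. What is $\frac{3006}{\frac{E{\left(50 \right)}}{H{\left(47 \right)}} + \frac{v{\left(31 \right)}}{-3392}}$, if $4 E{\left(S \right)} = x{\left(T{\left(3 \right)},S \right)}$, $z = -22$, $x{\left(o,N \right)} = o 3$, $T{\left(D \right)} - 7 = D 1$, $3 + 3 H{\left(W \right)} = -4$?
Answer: $- \frac{1106304192}{1182883} \approx -935.26$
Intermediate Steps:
$H{\left(W \right)} = - \frac{7}{3}$ ($H{\left(W \right)} = -1 + \frac{1}{3} \left(-4\right) = -1 - \frac{4}{3} = - \frac{7}{3}$)
$T{\left(D \right)} = 7 + D$ ($T{\left(D \right)} = 7 + D 1 = 7 + D$)
$x{\left(o,N \right)} = 3 o$
$E{\left(S \right)} = \frac{15}{2}$ ($E{\left(S \right)} = \frac{3 \left(7 + 3\right)}{4} = \frac{3 \cdot 10}{4} = \frac{1}{4} \cdot 30 = \frac{15}{2}$)
$v{\left(F \right)} = - \frac{22}{F}$
$\frac{3006}{\frac{E{\left(50 \right)}}{H{\left(47 \right)}} + \frac{v{\left(31 \right)}}{-3392}} = \frac{3006}{\frac{15}{2 \left(- \frac{7}{3}\right)} + \frac{\left(-22\right) \frac{1}{31}}{-3392}} = \frac{3006}{\frac{15}{2} \left(- \frac{3}{7}\right) + \left(-22\right) \frac{1}{31} \left(- \frac{1}{3392}\right)} = \frac{3006}{- \frac{45}{14} - - \frac{11}{52576}} = \frac{3006}{- \frac{45}{14} + \frac{11}{52576}} = \frac{3006}{- \frac{1182883}{368032}} = 3006 \left(- \frac{368032}{1182883}\right) = - \frac{1106304192}{1182883}$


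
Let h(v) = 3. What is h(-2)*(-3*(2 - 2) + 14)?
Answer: 42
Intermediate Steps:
h(-2)*(-3*(2 - 2) + 14) = 3*(-3*(2 - 2) + 14) = 3*(-3*0 + 14) = 3*(0 + 14) = 3*14 = 42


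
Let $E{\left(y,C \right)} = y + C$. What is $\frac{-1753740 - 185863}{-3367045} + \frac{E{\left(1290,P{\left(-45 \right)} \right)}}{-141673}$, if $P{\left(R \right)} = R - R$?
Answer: $\frac{270445887769}{477019366285} \approx 0.56695$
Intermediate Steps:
$P{\left(R \right)} = 0$
$E{\left(y,C \right)} = C + y$
$\frac{-1753740 - 185863}{-3367045} + \frac{E{\left(1290,P{\left(-45 \right)} \right)}}{-141673} = \frac{-1753740 - 185863}{-3367045} + \frac{0 + 1290}{-141673} = \left(-1753740 - 185863\right) \left(- \frac{1}{3367045}\right) + 1290 \left(- \frac{1}{141673}\right) = \left(-1939603\right) \left(- \frac{1}{3367045}\right) - \frac{1290}{141673} = \frac{1939603}{3367045} - \frac{1290}{141673} = \frac{270445887769}{477019366285}$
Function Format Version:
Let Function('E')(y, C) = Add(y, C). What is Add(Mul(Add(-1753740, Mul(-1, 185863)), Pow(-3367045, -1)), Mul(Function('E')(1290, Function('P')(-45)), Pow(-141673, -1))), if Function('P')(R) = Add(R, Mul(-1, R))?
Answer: Rational(270445887769, 477019366285) ≈ 0.56695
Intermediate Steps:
Function('P')(R) = 0
Function('E')(y, C) = Add(C, y)
Add(Mul(Add(-1753740, Mul(-1, 185863)), Pow(-3367045, -1)), Mul(Function('E')(1290, Function('P')(-45)), Pow(-141673, -1))) = Add(Mul(Add(-1753740, Mul(-1, 185863)), Pow(-3367045, -1)), Mul(Add(0, 1290), Pow(-141673, -1))) = Add(Mul(Add(-1753740, -185863), Rational(-1, 3367045)), Mul(1290, Rational(-1, 141673))) = Add(Mul(-1939603, Rational(-1, 3367045)), Rational(-1290, 141673)) = Add(Rational(1939603, 3367045), Rational(-1290, 141673)) = Rational(270445887769, 477019366285)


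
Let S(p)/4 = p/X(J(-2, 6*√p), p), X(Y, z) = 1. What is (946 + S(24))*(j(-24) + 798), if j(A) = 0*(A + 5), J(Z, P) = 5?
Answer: 831516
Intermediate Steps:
j(A) = 0 (j(A) = 0*(5 + A) = 0)
S(p) = 4*p (S(p) = 4*(p/1) = 4*(p*1) = 4*p)
(946 + S(24))*(j(-24) + 798) = (946 + 4*24)*(0 + 798) = (946 + 96)*798 = 1042*798 = 831516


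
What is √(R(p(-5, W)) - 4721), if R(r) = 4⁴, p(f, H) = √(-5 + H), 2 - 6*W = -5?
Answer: I*√4465 ≈ 66.821*I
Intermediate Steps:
W = 7/6 (W = ⅓ - ⅙*(-5) = ⅓ + ⅚ = 7/6 ≈ 1.1667)
R(r) = 256
√(R(p(-5, W)) - 4721) = √(256 - 4721) = √(-4465) = I*√4465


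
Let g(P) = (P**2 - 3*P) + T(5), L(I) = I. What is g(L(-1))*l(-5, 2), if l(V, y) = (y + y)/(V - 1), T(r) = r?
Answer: -6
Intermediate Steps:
g(P) = 5 + P**2 - 3*P (g(P) = (P**2 - 3*P) + 5 = 5 + P**2 - 3*P)
l(V, y) = 2*y/(-1 + V) (l(V, y) = (2*y)/(-1 + V) = 2*y/(-1 + V))
g(L(-1))*l(-5, 2) = (5 + (-1)**2 - 3*(-1))*(2*2/(-1 - 5)) = (5 + 1 + 3)*(2*2/(-6)) = 9*(2*2*(-1/6)) = 9*(-2/3) = -6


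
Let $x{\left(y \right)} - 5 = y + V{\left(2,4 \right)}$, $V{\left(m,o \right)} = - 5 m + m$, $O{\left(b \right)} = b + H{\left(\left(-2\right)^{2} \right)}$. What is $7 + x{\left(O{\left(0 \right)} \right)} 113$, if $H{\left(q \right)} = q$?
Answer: $120$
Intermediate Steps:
$O{\left(b \right)} = 4 + b$ ($O{\left(b \right)} = b + \left(-2\right)^{2} = b + 4 = 4 + b$)
$V{\left(m,o \right)} = - 4 m$
$x{\left(y \right)} = -3 + y$ ($x{\left(y \right)} = 5 + \left(y - 8\right) = 5 + \left(-8 + y\right) = -3 + y$)
$7 + x{\left(O{\left(0 \right)} \right)} 113 = 7 + \left(-3 + \left(4 + 0\right)\right) 113 = 7 + \left(-3 + 4\right) 113 = 7 + 1 \cdot 113 = 7 + 113 = 120$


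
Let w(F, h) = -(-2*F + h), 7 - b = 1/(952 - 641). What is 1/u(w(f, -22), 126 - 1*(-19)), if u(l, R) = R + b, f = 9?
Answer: 311/47271 ≈ 0.0065791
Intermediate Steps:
b = 2176/311 (b = 7 - 1/(952 - 641) = 7 - 1/311 = 2176/311 ≈ 6.9968)
w(F, h) = -h + 2*F (w(F, h) = -(h - 2*F) = -h + 2*F)
u(l, R) = 2176/311 + R (u(l, R) = R + 2176/311 = 2176/311 + R)
1/u(w(f, -22), 126 - 1*(-19)) = 1/(2176/311 + (126 - 1*(-19))) = 1/(2176/311 + (126 + 19)) = 1/(2176/311 + 145) = 1/(47271/311) = 311/47271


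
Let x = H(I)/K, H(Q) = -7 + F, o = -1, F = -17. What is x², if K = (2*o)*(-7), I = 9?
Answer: 144/49 ≈ 2.9388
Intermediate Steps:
K = 14 (K = (2*(-1))*(-7) = -2*(-7) = 14)
H(Q) = -24 (H(Q) = -7 - 17 = -24)
x = -12/7 (x = -24/14 = -24*1/14 = -12/7 ≈ -1.7143)
x² = (-12/7)² = 144/49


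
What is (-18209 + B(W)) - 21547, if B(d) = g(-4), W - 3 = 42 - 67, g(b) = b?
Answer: -39760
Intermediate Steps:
W = -22 (W = 3 + (42 - 67) = 3 - 25 = -22)
B(d) = -4
(-18209 + B(W)) - 21547 = (-18209 - 4) - 21547 = -18213 - 21547 = -39760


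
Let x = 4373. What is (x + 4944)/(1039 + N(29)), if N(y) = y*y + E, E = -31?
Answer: 9317/1849 ≈ 5.0389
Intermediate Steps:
N(y) = -31 + y**2 (N(y) = y*y - 31 = y**2 - 31 = -31 + y**2)
(x + 4944)/(1039 + N(29)) = (4373 + 4944)/(1039 + (-31 + 29**2)) = 9317/(1039 + (-31 + 841)) = 9317/(1039 + 810) = 9317/1849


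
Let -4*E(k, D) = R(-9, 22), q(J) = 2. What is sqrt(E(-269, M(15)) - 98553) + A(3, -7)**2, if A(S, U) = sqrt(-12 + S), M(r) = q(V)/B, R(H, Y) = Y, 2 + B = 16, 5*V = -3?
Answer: -9 + I*sqrt(394234)/2 ≈ -9.0 + 313.94*I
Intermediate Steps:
V = -3/5 (V = (1/5)*(-3) = -3/5 ≈ -0.60000)
B = 14 (B = -2 + 16 = 14)
M(r) = 1/7 (M(r) = 2/14 = 2*(1/14) = 1/7)
E(k, D) = -11/2 (E(k, D) = -1/4*22 = -11/2)
sqrt(E(-269, M(15)) - 98553) + A(3, -7)**2 = sqrt(-11/2 - 98553) + (sqrt(-12 + 3))**2 = sqrt(-197117/2) + (sqrt(-9))**2 = I*sqrt(394234)/2 + (3*I)**2 = I*sqrt(394234)/2 - 9 = -9 + I*sqrt(394234)/2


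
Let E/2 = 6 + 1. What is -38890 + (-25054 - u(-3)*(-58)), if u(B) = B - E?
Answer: -64930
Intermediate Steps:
E = 14 (E = 2*(6 + 1) = 2*7 = 14)
u(B) = -14 + B (u(B) = B - 1*14 = B - 14 = -14 + B)
-38890 + (-25054 - u(-3)*(-58)) = -38890 + (-25054 - (-14 - 3)*(-58)) = -38890 + (-25054 - (-17)*(-58)) = -38890 + (-25054 - 1*986) = -38890 + (-25054 - 986) = -38890 - 26040 = -64930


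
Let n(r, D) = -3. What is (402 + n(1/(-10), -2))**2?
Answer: 159201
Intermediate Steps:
(402 + n(1/(-10), -2))**2 = (402 - 3)**2 = 399**2 = 159201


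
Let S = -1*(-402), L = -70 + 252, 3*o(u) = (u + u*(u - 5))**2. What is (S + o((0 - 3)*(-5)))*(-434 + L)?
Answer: -2388204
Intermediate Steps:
o(u) = (u + u*(-5 + u))**2/3 (o(u) = (u + u*(u - 5))**2/3 = (u + u*(-5 + u))**2/3)
L = 182
S = 402
(S + o((0 - 3)*(-5)))*(-434 + L) = (402 + ((0 - 3)*(-5))**2*(-4 + (0 - 3)*(-5))**2/3)*(-434 + 182) = (402 + (-3*(-5))**2*(-4 - 3*(-5))**2/3)*(-252) = (402 + (1/3)*15**2*(-4 + 15)**2)*(-252) = (402 + (1/3)*225*11**2)*(-252) = (402 + (1/3)*225*121)*(-252) = (402 + 9075)*(-252) = 9477*(-252) = -2388204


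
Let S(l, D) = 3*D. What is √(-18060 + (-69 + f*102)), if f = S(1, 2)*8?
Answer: I*√13233 ≈ 115.03*I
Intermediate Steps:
f = 48 (f = (3*2)*8 = 6*8 = 48)
√(-18060 + (-69 + f*102)) = √(-18060 + (-69 + 48*102)) = √(-18060 + (-69 + 4896)) = √(-18060 + 4827) = √(-13233) = I*√13233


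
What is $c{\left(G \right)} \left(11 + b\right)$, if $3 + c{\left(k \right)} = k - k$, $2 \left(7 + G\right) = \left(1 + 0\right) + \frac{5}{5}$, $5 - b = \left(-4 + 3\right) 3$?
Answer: $-57$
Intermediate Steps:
$b = 8$ ($b = 5 - \left(-4 + 3\right) 3 = 5 - \left(-1\right) 3 = 5 - -3 = 5 + 3 = 8$)
$G = -6$ ($G = -7 + \frac{\left(1 + 0\right) + \frac{5}{5}}{2} = -7 + \frac{1 + 5 \cdot \frac{1}{5}}{2} = -7 + \frac{1 + 1}{2} = -7 + \frac{1}{2} \cdot 2 = -7 + 1 = -6$)
$c{\left(k \right)} = -3$ ($c{\left(k \right)} = -3 + \left(k - k\right) = -3 + 0 = -3$)
$c{\left(G \right)} \left(11 + b\right) = - 3 \left(11 + 8\right) = \left(-3\right) 19 = -57$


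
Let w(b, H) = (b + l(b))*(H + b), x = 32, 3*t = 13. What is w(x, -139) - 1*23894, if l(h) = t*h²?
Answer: -1506338/3 ≈ -5.0211e+5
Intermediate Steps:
t = 13/3 (t = (⅓)*13 = 13/3 ≈ 4.3333)
l(h) = 13*h²/3
w(b, H) = (H + b)*(b + 13*b²/3) (w(b, H) = (b + 13*b²/3)*(H + b) = (H + b)*(b + 13*b²/3))
w(x, -139) - 1*23894 = (⅓)*32*(3*(-139) + 3*32 + 13*32² + 13*(-139)*32) - 1*23894 = (⅓)*32*(-417 + 96 + 13*1024 - 57824) - 23894 = (⅓)*32*(-417 + 96 + 13312 - 57824) - 23894 = (⅓)*32*(-44833) - 23894 = -1434656/3 - 23894 = -1506338/3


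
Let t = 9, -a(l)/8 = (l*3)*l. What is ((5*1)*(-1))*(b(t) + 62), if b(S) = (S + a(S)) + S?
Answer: 9320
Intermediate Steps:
a(l) = -24*l² (a(l) = -8*l*3*l = -8*3*l*l = -24*l²)
b(S) = -24*S² + 2*S (b(S) = (S - 24*S²) + S = -24*S² + 2*S)
((5*1)*(-1))*(b(t) + 62) = ((5*1)*(-1))*(2*9*(1 - 12*9) + 62) = (5*(-1))*(2*9*(1 - 108) + 62) = -5*(2*9*(-107) + 62) = -5*(-1926 + 62) = -5*(-1864) = 9320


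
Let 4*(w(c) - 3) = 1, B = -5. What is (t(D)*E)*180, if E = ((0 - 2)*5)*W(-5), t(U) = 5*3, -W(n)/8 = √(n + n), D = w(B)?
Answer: 216000*I*√10 ≈ 6.8305e+5*I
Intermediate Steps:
w(c) = 13/4 (w(c) = 3 + (¼)*1 = 3 + ¼ = 13/4)
D = 13/4 ≈ 3.2500
W(n) = -8*√2*√n (W(n) = -8*√(n + n) = -8*√2*√n)
t(U) = 15
E = 80*I*√10 (E = ((0 - 2)*5)*(-8*√2*√(-5)) = (-2*5)*(-8*√2*I*√5) = -(-80)*I*√10 = 80*I*√10 ≈ 252.98*I)
(t(D)*E)*180 = (15*(80*I*√10))*180 = (1200*I*√10)*180 = 216000*I*√10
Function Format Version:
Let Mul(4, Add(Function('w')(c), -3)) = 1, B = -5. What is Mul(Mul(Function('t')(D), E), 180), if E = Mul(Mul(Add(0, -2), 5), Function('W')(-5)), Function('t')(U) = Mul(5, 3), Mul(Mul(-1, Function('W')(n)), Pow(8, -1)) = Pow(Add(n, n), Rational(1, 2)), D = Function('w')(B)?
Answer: Mul(216000, I, Pow(10, Rational(1, 2))) ≈ Mul(6.8305e+5, I)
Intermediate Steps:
Function('w')(c) = Rational(13, 4) (Function('w')(c) = Add(3, Mul(Rational(1, 4), 1)) = Add(3, Rational(1, 4)) = Rational(13, 4))
D = Rational(13, 4) ≈ 3.2500
Function('W')(n) = Mul(-8, Pow(2, Rational(1, 2)), Pow(n, Rational(1, 2))) (Function('W')(n) = Mul(-8, Pow(Add(n, n), Rational(1, 2))) = Mul(-8, Pow(Mul(2, n), Rational(1, 2))) = Mul(-8, Mul(Pow(2, Rational(1, 2)), Pow(n, Rational(1, 2)))) = Mul(-8, Pow(2, Rational(1, 2)), Pow(n, Rational(1, 2))))
Function('t')(U) = 15
E = Mul(80, I, Pow(10, Rational(1, 2))) (E = Mul(Mul(Add(0, -2), 5), Mul(-8, Pow(2, Rational(1, 2)), Pow(-5, Rational(1, 2)))) = Mul(Mul(-2, 5), Mul(-8, Pow(2, Rational(1, 2)), Mul(I, Pow(5, Rational(1, 2))))) = Mul(-10, Mul(-8, I, Pow(10, Rational(1, 2)))) = Mul(80, I, Pow(10, Rational(1, 2))) ≈ Mul(252.98, I))
Mul(Mul(Function('t')(D), E), 180) = Mul(Mul(15, Mul(80, I, Pow(10, Rational(1, 2)))), 180) = Mul(Mul(1200, I, Pow(10, Rational(1, 2))), 180) = Mul(216000, I, Pow(10, Rational(1, 2)))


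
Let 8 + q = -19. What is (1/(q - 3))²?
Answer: 1/900 ≈ 0.0011111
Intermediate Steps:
q = -27 (q = -8 - 19 = -27)
(1/(q - 3))² = (1/(-27 - 3))² = (1/(-30))² = (-1/30)² = 1/900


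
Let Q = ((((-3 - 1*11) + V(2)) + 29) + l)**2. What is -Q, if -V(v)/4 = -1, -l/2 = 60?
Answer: -10201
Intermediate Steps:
l = -120 (l = -2*60 = -120)
V(v) = 4 (V(v) = -4*(-1) = 4)
Q = 10201 (Q = ((((-3 - 1*11) + 4) + 29) - 120)**2 = ((((-3 - 11) + 4) + 29) - 120)**2 = (((-14 + 4) + 29) - 120)**2 = ((-10 + 29) - 120)**2 = (19 - 120)**2 = (-101)**2 = 10201)
-Q = -1*10201 = -10201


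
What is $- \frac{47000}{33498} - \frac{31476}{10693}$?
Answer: $- \frac{778477024}{179097057} \approx -4.3467$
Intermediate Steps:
$- \frac{47000}{33498} - \frac{31476}{10693} = \left(-47000\right) \frac{1}{33498} - \frac{31476}{10693} = - \frac{23500}{16749} - \frac{31476}{10693} = - \frac{778477024}{179097057}$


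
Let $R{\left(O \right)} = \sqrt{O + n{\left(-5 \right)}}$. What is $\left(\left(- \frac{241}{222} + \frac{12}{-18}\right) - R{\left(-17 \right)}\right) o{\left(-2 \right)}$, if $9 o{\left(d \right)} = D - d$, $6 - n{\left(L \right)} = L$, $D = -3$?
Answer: $\frac{389}{1998} + \frac{i \sqrt{6}}{9} \approx 0.19469 + 0.27217 i$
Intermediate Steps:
$n{\left(L \right)} = 6 - L$
$R{\left(O \right)} = \sqrt{11 + O}$ ($R{\left(O \right)} = \sqrt{O + \left(6 - -5\right)} = \sqrt{O + \left(6 + 5\right)} = \sqrt{O + 11} = \sqrt{11 + O}$)
$o{\left(d \right)} = - \frac{1}{3} - \frac{d}{9}$ ($o{\left(d \right)} = \frac{-3 - d}{9} = - \frac{1}{3} - \frac{d}{9}$)
$\left(\left(- \frac{241}{222} + \frac{12}{-18}\right) - R{\left(-17 \right)}\right) o{\left(-2 \right)} = \left(\left(- \frac{241}{222} + \frac{12}{-18}\right) - \sqrt{11 - 17}\right) \left(- \frac{1}{3} - - \frac{2}{9}\right) = \left(\left(\left(-241\right) \frac{1}{222} + 12 \left(- \frac{1}{18}\right)\right) - \sqrt{-6}\right) \left(- \frac{1}{3} + \frac{2}{9}\right) = \left(\left(- \frac{241}{222} - \frac{2}{3}\right) - i \sqrt{6}\right) \left(- \frac{1}{9}\right) = \left(- \frac{389}{222} - i \sqrt{6}\right) \left(- \frac{1}{9}\right) = \frac{389}{1998} + \frac{i \sqrt{6}}{9}$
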